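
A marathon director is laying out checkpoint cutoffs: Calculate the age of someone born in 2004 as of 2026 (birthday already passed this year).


Birth year: 2004
Current year: 2026
Age = current year - birth year
Age = 2026 - 2004 = 22

22


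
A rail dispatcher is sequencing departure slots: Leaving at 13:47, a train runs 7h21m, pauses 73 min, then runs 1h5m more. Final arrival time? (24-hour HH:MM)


Depart: 13:47
Leg 1: +441 min -> 21:08
Layover: +73 min -> 22:21
Leg 2: +65 min -> 23:26
Total travel: 579 minutes = 9h 39m
Arrival: 23:26

23:26


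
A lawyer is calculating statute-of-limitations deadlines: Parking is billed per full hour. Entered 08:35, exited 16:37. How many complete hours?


Start: 08:35
End: 16:37
Hour difference: 16 - 8 = 8 hours
Minute difference: 37 - 35 = 2 minutes
Total minutes: 482
Complete hours: 482 / 60 = 8 (remainder 2)

8


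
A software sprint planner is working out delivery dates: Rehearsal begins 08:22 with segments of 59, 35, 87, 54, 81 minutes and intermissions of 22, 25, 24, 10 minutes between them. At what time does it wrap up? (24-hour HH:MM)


Start: 08:22 = 502 min from midnight
  after task 1 (59 min): 09:21
  after break (22 min): 09:43
  after task 2 (35 min): 10:18
  after break (25 min): 10:43
  after task 3 (87 min): 12:10
  after break (24 min): 12:34
  after task 4 (54 min): 13:28
  after break (10 min): 13:38
  after task 5 (81 min): 14:59
Total elapsed: 397 minutes
End time: 14:59

14:59


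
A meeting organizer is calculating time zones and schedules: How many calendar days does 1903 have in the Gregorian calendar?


Year: 1903
Check leap year rules:
Divisible by 4? No
1903 is not a leap year
Days: 365

365


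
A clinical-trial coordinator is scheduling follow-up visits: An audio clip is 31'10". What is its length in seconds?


Minutes: 31
Seconds: 10
Convert minutes to seconds: 31 x 60 = 1860
Add remaining seconds: 1860 + 10 = 1870

1870


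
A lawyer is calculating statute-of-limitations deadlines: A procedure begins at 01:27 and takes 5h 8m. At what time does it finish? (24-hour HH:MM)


Start time: 01:27
Adding: 5 hours 8 minutes
Minutes: 27 + 8 = 35
Hours: 1 + 5 + 0 = 6
Result: 06:35

06:35


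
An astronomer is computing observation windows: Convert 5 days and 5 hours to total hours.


Days: 5
Extra hours: 5
Hours per day: 24
Days to hours: 5 x 24 = 120
Total: 120 + 5 = 125

125


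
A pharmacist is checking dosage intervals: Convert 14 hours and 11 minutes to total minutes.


Hours: 14
Extra minutes: 11
Minutes per hour: 60
Hours to minutes: 14 x 60 = 840
Total: 840 + 11 = 851

851


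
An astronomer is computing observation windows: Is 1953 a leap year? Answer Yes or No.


Year: 1953
Divisible by 4? 1953 / 4 = 488.25 -> No
Not divisible by 4, so NOT a leap year

No


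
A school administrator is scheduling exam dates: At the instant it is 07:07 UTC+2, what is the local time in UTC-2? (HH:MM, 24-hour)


Local time: 07:07 at UTC+2 (offset 2h)
Target zone: UTC-2 (offset -2h)
Difference: -2 - (2) = -4 hours
Calculation: 7 + (-4) = 3
Result: 03:07

03:07


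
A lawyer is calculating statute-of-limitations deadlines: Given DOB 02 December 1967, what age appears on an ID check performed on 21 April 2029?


Birth: 1967-12-02
Reference: 2029-04-21
Year difference: 2029 - 1967 = 62
Has birthday (12-02) occurred by 04-21? No
Birthday not yet reached this year -> subtract 1
Age in full years: 61

61


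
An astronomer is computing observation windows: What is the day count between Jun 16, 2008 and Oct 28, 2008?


Start date: 2008-06-16
End date: 2008-10-28
Jun 2008: +15 days
Jul 2008: +31 days
Aug 2008: +31 days
Sep 2008: +30 days
Oct 2008: +27 days
Total: 134 days

134


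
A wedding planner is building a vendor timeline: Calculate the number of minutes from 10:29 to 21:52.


Start time: 10:29 = 629 minutes from midnight
End time: 21:52 = 1312 minutes from midnight
Difference: 1312 - 629 = 683 minutes
That is 11 hours and 23 minutes

683


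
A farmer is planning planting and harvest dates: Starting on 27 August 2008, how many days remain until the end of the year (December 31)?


Start: August 27, 2008
End: December 31, 2008
Days left in August: 4
September: 30
October: 31
November: 30
December: 31
Sum of remaining months: 122
Total: 4 + 122 = 126

126


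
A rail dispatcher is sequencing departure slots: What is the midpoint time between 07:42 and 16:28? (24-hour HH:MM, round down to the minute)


Start time: 07:42 = 462 minutes from midnight
End time: 16:28 = 988 minutes from midnight
Sum: 462 + 988 = 1450
Midpoint: 1450 / 2 = 725 minutes
Convert: 725 / 60 = 12 hours, 5 minutes
Result: 12:05

12:05


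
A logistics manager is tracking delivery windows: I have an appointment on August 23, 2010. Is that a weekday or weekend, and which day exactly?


Date: 2010-08-23
January 1, 2010 is a Friday
Day of year: 235
Offset from Jan 1: 234 days
234 mod 7 = 3
Result: Monday

Monday


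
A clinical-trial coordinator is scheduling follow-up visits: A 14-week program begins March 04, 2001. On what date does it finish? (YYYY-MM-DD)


Start: 2001-03-04
Weeks to add: 14
Convert to days: 14 x 7 = 98 days
Add 98 days to 2001-03-04
Result: 2001-06-10

2001-06-10


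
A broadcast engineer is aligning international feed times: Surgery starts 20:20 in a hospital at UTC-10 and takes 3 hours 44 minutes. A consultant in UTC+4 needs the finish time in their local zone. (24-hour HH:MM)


Start: 20:20 in UTC-10
Step 1 - add duration:
  minutes: 20 + 44 = 64 (carry 1h)
  hours: 20 + 3 + 1 = 24
  end in UTC-10: 00:04
Step 2 - convert UTC-10 -> UTC+4:
  offset difference: 4 - (-10) = 14 hours
  0 + (14) = 14 -> mod 24 = 14
Result: 14:04 in UTC+4

14:04


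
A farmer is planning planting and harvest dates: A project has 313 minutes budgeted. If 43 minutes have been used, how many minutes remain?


Total budget: 313 minutes
Time used: 43 minutes
Remaining: 313 - 43 = 270 minutes
Percent used: 13.7%
Percent remaining: 86.3%

270


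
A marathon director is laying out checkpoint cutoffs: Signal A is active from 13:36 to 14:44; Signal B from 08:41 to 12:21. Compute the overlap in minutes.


Interval A: [816, 884] minutes from midnight
Interval B: [521, 741] minutes from midnight
Overlap start = max(816, 521) = 816
Overlap end = min(884, 741) = 741
End <= start, so the intervals do not overlap: 0 minutes

0


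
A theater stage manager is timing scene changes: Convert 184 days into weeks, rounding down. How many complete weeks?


Total days: 184
Days per week: 7
Division: 184 / 7 = 26 remainder 2
Complete weeks: 26
Remaining days: 2

26


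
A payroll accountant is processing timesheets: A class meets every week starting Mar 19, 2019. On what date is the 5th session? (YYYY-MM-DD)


First occurrence: 2019-03-19 (occurrence 1)
Each occurrence is 7 days after the previous.
Occurrence 5 is 4 weeks after the first.
4 weeks = 28 days
2019-03-19 + 28 days = 2019-04-16

2019-04-16


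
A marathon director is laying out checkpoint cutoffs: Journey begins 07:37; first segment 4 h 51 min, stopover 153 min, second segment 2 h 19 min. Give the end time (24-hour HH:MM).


Depart: 07:37
Leg 1: +291 min -> 12:28
Layover: +153 min -> 15:01
Leg 2: +139 min -> 17:20
Total travel: 583 minutes = 9h 43m
Arrival: 17:20

17:20


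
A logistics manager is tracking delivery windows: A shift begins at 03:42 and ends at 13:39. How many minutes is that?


Start time: 03:42 = 222 minutes from midnight
End time: 13:39 = 819 minutes from midnight
Difference: 819 - 222 = 597 minutes
That is 9 hours and 57 minutes

597


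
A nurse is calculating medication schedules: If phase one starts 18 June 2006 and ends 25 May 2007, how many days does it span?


Start date: 2006-06-18
End date: 2007-05-25
Jun 2006: +13 days
Jul 2006: +31 days
Aug 2006: +31 days
... (9 more months)
Total: 341 days

341


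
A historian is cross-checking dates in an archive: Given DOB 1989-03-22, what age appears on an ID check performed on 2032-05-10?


Birth: 1989-03-22
Reference: 2032-05-10
Year difference: 2032 - 1989 = 43
Has birthday (03-22) occurred by 05-10? Yes
Age in full years: 43

43


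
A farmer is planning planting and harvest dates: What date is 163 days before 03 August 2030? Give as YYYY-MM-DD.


Start: 2030-08-03
Subtracting 163 days
Days already passed in August: 3
After going back through August: 160 more days to subtract
July 2030: 31 days, 129 remaining
June 2030: 30 days, 99 remaining
May 2030: 31 days, 68 remaining
April 2030: 30 days, 38 remaining
Result: 2030-02-21

2030-02-21


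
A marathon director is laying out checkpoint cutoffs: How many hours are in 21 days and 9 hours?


Days: 21
Extra hours: 9
Hours per day: 24
Days to hours: 21 x 24 = 504
Total: 504 + 9 = 513

513


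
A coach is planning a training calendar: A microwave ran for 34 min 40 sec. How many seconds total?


Minutes: 34
Extra seconds: 40
Seconds per minute: 60
Minutes to seconds: 34 x 60 = 2040
Total: 2040 + 40 = 2080

2080


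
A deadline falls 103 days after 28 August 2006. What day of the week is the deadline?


Start: 2006-08-28 (Monday)
Step 1 - find target date: add 103 days
  2006-08-28 + 103 days = 2006-12-09
Step 2 - day of week:
  103 mod 7 = 5
  Monday + 5 days -> Saturday
Result: Saturday (2006-12-09)

Saturday


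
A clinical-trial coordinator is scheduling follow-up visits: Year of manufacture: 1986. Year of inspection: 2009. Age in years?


Birth year: 1986
Current year: 2009
Age = current year - birth year
Age = 2009 - 1986 = 23

23


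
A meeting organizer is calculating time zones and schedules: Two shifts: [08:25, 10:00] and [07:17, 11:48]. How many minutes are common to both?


Interval A: [505, 600] minutes from midnight
Interval B: [437, 708] minutes from midnight
Overlap start = max(505, 437) = 505
Overlap end = min(600, 708) = 600
Overlap = 600 - 505 = 95 minutes

95


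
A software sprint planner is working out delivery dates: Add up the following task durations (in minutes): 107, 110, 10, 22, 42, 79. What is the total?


Durations: 107, 110, 10, 22, 42, 79
Running sum: 107
+ 110 = 217
+ 10 = 227
+ 22 = 249
+ 42 = 291
+ 79 = 370
Total duration: 370 minutes
That is 6 hours and 10 minutes

370


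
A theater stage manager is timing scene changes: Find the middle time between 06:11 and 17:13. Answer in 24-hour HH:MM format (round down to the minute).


Start time: 06:11 = 371 minutes from midnight
End time: 17:13 = 1033 minutes from midnight
Sum: 371 + 1033 = 1404
Midpoint: 1404 / 2 = 702 minutes
Convert: 702 / 60 = 11 hours, 42 minutes
Result: 11:42

11:42


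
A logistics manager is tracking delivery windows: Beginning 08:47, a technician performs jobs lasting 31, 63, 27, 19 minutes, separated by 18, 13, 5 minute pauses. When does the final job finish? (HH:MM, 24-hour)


Start: 08:47 = 527 min from midnight
  after task 1 (31 min): 09:18
  after break (18 min): 09:36
  after task 2 (63 min): 10:39
  after break (13 min): 10:52
  after task 3 (27 min): 11:19
  after break (5 min): 11:24
  after task 4 (19 min): 11:43
Total elapsed: 176 minutes
End time: 11:43

11:43


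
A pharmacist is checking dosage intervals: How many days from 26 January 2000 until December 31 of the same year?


Start: January 26, 2000
End: December 31, 2000
Days left in January: 5
February: 29
March: 31
April: 30
May: 31
... plus remaining months
Sum of remaining months: 335
Total: 5 + 335 = 340

340


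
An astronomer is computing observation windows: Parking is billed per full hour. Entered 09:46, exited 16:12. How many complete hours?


Start: 09:46
End: 16:12
Hour difference: 16 - 9 = 7 hours
Minute difference: 12 - 46 = -34 minutes
Total minutes: 386
Complete hours: 386 / 60 = 6 (remainder 26)

6


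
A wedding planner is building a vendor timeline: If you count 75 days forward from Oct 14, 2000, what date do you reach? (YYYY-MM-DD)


Start: 2000-10-14
Adding 75 days
Days remaining in October: 17
After October: 58 days still to add
November 2000: 30 days, 28 remaining
December 2000 has 31 days, need 28
Result: 2000-12-28

2000-12-28


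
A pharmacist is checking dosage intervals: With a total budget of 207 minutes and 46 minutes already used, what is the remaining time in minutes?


Total budget: 207 minutes
Time used: 46 minutes
Remaining: 207 - 46 = 161 minutes
Percent used: 22.2%
Percent remaining: 77.8%

161


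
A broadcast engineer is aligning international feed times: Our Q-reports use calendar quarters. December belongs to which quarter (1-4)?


Month: December (month 12)
Q1: January-March (months 1-3)
Q2: April-June (months 4-6)
Q3: July-September (months 7-9)
Q4: October-December (months 10-12)
Month 12 falls in Q4

4


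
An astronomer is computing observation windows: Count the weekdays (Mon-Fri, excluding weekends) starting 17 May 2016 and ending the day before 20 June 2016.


Start: 2016-05-17 (Tuesday)
End (exclusive): 2016-06-20 (Monday)
Total calendar days: 34
Full weeks: 34 // 7 = 4 -> 20 weekdays
Remaining 6 days starting on Tuesday:
  Tue(w), Wed(w), Thu(w), Fri(w), Sat(-), Sun(-) -> 4 weekdays
Total business days: 20 + 4 = 24

24


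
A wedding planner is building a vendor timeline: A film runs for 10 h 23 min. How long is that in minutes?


Hours: 10
Minutes: 23
Convert hours to minutes: 10 x 60 = 600
Add remaining minutes: 600 + 23 = 623

623


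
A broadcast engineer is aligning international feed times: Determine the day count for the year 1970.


Year: 1970
Check leap year rules:
Divisible by 4? No
1970 is not a leap year
Days: 365

365


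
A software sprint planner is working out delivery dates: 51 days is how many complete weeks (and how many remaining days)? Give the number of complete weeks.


Total days: 51
Days per week: 7
Division: 51 / 7 = 7 remainder 2
Complete weeks: 7
Remaining days: 2

7


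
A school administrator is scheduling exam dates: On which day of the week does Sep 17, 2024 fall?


Date: 2024-09-17
January 1, 2024 is a Monday
Day of year: 261
Offset from Jan 1: 260 days
260 mod 7 = 1
Result: Tuesday

Tuesday


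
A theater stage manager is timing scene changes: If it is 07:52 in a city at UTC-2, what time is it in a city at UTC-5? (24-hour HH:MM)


Local time: 07:52 at UTC-2 (offset -2h)
Target zone: UTC-5 (offset -5h)
Difference: -5 - (-2) = -3 hours
Calculation: 7 + (-3) = 4
Result: 04:52

04:52


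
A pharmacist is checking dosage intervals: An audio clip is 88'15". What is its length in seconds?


Minutes: 88
Seconds: 15
Convert minutes to seconds: 88 x 60 = 5280
Add remaining seconds: 5280 + 15 = 5295

5295


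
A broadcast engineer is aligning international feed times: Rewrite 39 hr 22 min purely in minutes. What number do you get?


Hours: 39
Extra minutes: 22
Minutes per hour: 60
Hours to minutes: 39 x 60 = 2340
Total: 2340 + 22 = 2362

2362


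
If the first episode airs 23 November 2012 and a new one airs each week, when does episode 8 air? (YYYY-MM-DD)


First occurrence: 2012-11-23 (occurrence 1)
Each occurrence is 7 days after the previous.
Occurrence 8 is 7 weeks after the first.
7 weeks = 49 days
2012-11-23 + 49 days = 2013-01-11

2013-01-11


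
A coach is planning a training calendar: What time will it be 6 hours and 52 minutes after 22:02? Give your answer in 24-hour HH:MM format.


Start time: 22:02
Adding: 6 hours 52 minutes
Minutes: 2 + 52 = 54
Hours: 22 + 6 + 0 = 28
Hour wraparound: 28 mod 24 = 4
Result: 04:54

04:54


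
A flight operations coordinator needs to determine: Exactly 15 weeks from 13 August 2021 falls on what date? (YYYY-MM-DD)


Start: 2021-08-13
Weeks to add: 15
Convert to days: 15 x 7 = 105 days
Add 105 days to 2021-08-13
Result: 2021-11-26

2021-11-26


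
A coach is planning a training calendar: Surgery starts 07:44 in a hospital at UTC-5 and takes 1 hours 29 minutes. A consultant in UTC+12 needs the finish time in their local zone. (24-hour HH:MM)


Start: 07:44 in UTC-5
Step 1 - add duration:
  minutes: 44 + 29 = 73 (carry 1h)
  hours: 7 + 1 + 1 = 9
  end in UTC-5: 09:13
Step 2 - convert UTC-5 -> UTC+12:
  offset difference: 12 - (-5) = 17 hours
  9 + (17) = 26 -> mod 24 = 2
Result: 02:13 in UTC+12

02:13


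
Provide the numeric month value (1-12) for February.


Calendar month order:
1. January
2. February <--
3. March
February is month number 2

2


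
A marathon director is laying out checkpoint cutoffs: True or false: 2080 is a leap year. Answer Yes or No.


Year: 2080
Divisible by 4? 2080 / 4 = 520.0 -> Yes
Divisible by 100? 2080 / 100 = 20.8 -> No
Divisible by 4 but not 100, so it IS a leap year

Yes


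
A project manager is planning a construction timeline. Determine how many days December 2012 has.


Month: December
Year: 2012
December is a 31-day month
Total: 31 days

31


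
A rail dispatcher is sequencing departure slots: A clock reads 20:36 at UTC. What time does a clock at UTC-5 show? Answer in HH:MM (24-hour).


Local time: 20:36 at UTC (offset 0h)
Target zone: UTC-5 (offset -5h)
Difference: -5 - (0) = -5 hours
Calculation: 20 + (-5) = 15
Result: 15:36

15:36


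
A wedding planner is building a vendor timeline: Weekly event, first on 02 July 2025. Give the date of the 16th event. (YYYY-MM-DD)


First occurrence: 2025-07-02 (occurrence 1)
Each occurrence is 7 days after the previous.
Occurrence 16 is 15 weeks after the first.
15 weeks = 105 days
2025-07-02 + 105 days = 2025-10-15

2025-10-15


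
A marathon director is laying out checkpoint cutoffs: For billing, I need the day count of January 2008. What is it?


Month: January
Year: 2008
January is a 31-day month
Total: 31 days

31


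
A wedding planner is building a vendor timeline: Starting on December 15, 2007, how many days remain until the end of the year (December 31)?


Start: December 15, 2007
End: December 31, 2007
Days left in December: 16
Total: 16 days

16


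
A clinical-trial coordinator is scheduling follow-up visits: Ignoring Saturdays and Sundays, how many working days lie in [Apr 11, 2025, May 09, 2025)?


Start: 2025-04-11 (Friday)
End (exclusive): 2025-05-09 (Friday)
Total calendar days: 28
Full weeks: 28 // 7 = 4 -> 20 weekdays
Remaining 0 days starting on Friday:
Total business days: 20 + 0 = 20

20


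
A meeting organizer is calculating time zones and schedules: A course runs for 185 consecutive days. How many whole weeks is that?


Total days: 185
Days per week: 7
Division: 185 / 7 = 26 remainder 3
Complete weeks: 26
Remaining days: 3

26


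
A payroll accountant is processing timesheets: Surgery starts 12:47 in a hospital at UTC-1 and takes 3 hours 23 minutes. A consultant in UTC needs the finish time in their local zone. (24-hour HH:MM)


Start: 12:47 in UTC-1
Step 1 - add duration:
  minutes: 47 + 23 = 70 (carry 1h)
  hours: 12 + 3 + 1 = 16
  end in UTC-1: 16:10
Step 2 - convert UTC-1 -> UTC:
  offset difference: 0 - (-1) = 1 hours
  16 + (1) = 17 -> mod 24 = 17
Result: 17:10 in UTC

17:10


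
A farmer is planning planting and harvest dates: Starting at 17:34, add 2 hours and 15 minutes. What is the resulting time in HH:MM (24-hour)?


Start time: 17:34
Adding: 2 hours 15 minutes
Minutes: 34 + 15 = 49
Hours: 17 + 2 + 0 = 19
Result: 19:49

19:49


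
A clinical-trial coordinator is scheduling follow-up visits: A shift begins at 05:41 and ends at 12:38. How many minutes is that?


Start time: 05:41 = 341 minutes from midnight
End time: 12:38 = 758 minutes from midnight
Difference: 758 - 341 = 417 minutes
That is 6 hours and 57 minutes

417


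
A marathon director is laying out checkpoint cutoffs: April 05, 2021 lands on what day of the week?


Date: 2021-04-05
January 1, 2021 is a Friday
Day of year: 95
Offset from Jan 1: 94 days
94 mod 7 = 3
Result: Monday

Monday


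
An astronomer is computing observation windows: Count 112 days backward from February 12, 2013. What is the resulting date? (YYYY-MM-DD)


Start: 2013-02-12
Subtracting 112 days
Days already passed in February: 12
After going back through February: 100 more days to subtract
January 2013: 31 days, 69 remaining
December 2012: 31 days, 38 remaining
November 2012: 30 days, 8 remaining
October 2012 has 31 days, need 8
Result: 2012-10-23

2012-10-23


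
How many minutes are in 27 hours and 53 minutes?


Hours: 27
Minutes: 53
Convert hours to minutes: 27 x 60 = 1620
Add remaining minutes: 1620 + 53 = 1673

1673


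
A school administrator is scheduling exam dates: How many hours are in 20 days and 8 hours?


Days: 20
Extra hours: 8
Hours per day: 24
Days to hours: 20 x 24 = 480
Total: 480 + 8 = 488

488


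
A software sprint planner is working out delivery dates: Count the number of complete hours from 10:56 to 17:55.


Start: 10:56
End: 17:55
Hour difference: 17 - 10 = 7 hours
Minute difference: 55 - 56 = -1 minutes
Total minutes: 419
Complete hours: 419 / 60 = 6 (remainder 59)

6


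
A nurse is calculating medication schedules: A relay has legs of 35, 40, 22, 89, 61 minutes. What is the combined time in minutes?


Durations: 35, 40, 22, 89, 61
Running sum: 35
+ 40 = 75
+ 22 = 97
+ 89 = 186
+ 61 = 247
Total duration: 247 minutes
That is 4 hours and 7 minutes

247


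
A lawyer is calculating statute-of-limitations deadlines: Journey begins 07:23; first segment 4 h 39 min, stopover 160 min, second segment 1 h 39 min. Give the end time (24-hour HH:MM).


Depart: 07:23
Leg 1: +279 min -> 12:02
Layover: +160 min -> 14:42
Leg 2: +99 min -> 16:21
Total travel: 538 minutes = 8h 58m
Arrival: 16:21

16:21


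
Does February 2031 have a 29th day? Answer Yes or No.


Year: 2031
Divisible by 4? 2031 / 4 = 507.75 -> No
Not divisible by 4, so NOT a leap year

No


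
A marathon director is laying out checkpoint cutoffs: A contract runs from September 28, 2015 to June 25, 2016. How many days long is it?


Start date: 2015-09-28
End date: 2016-06-25
Sep 2015: +3 days
Oct 2015: +31 days
Nov 2015: +30 days
... (7 more months)
Total: 271 days

271


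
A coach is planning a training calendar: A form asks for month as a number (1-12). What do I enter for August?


Calendar month order:
7. July
8. August <--
9. September
August is month number 8

8


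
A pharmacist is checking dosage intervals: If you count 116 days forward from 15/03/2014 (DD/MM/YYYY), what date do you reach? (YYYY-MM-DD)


Start: 2014-03-15
Adding 116 days
Days remaining in March: 16
After March: 100 days still to add
April 2014: 30 days, 70 remaining
May 2014: 31 days, 39 remaining
June 2014: 30 days, 9 remaining
July 2014 has 31 days, need 9
Result: 2014-07-09

2014-07-09


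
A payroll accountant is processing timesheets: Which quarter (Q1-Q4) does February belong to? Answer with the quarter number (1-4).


Month: February (month 2)
Q1: January-March (months 1-3)
Q2: April-June (months 4-6)
Q3: July-September (months 7-9)
Q4: October-December (months 10-12)
Month 2 falls in Q1

1


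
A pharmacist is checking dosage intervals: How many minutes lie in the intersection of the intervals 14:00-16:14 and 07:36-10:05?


Interval A: [840, 974] minutes from midnight
Interval B: [456, 605] minutes from midnight
Overlap start = max(840, 456) = 840
Overlap end = min(974, 605) = 605
End <= start, so the intervals do not overlap: 0 minutes

0


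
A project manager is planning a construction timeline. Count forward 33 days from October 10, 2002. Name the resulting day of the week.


Start: 2002-10-10 (Thursday)
Step 1 - find target date: add 33 days
  2002-10-10 + 33 days = 2002-11-12
Step 2 - day of week:
  33 mod 7 = 5
  Thursday + 5 days -> Tuesday
Result: Tuesday (2002-11-12)

Tuesday


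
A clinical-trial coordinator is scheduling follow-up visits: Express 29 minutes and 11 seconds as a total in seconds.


Minutes: 29
Seconds: 11
Convert minutes to seconds: 29 x 60 = 1740
Add remaining seconds: 1740 + 11 = 1751

1751


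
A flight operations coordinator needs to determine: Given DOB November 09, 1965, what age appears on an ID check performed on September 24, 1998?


Birth: 1965-11-09
Reference: 1998-09-24
Year difference: 1998 - 1965 = 33
Has birthday (11-09) occurred by 09-24? No
Birthday not yet reached this year -> subtract 1
Age in full years: 32

32


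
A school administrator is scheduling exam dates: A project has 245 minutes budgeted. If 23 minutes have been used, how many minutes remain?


Total budget: 245 minutes
Time used: 23 minutes
Remaining: 245 - 23 = 222 minutes
Percent used: 9.4%
Percent remaining: 90.6%

222


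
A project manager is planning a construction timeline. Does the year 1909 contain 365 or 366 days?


Year: 1909
Check leap year rules:
Divisible by 4? No
1909 is not a leap year
Days: 365

365


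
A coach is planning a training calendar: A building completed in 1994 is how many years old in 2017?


Birth year: 1994
Current year: 2017
Age = current year - birth year
Age = 2017 - 1994 = 23

23


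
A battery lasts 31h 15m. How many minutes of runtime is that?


Hours: 31
Extra minutes: 15
Minutes per hour: 60
Hours to minutes: 31 x 60 = 1860
Total: 1860 + 15 = 1875

1875


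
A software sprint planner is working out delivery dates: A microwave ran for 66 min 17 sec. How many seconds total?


Minutes: 66
Extra seconds: 17
Seconds per minute: 60
Minutes to seconds: 66 x 60 = 3960
Total: 3960 + 17 = 3977

3977


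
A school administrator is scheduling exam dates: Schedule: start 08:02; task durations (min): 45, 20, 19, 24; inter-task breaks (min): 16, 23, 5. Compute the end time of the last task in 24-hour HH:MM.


Start: 08:02 = 482 min from midnight
  after task 1 (45 min): 08:47
  after break (16 min): 09:03
  after task 2 (20 min): 09:23
  after break (23 min): 09:46
  after task 3 (19 min): 10:05
  after break (5 min): 10:10
  after task 4 (24 min): 10:34
Total elapsed: 152 minutes
End time: 10:34

10:34


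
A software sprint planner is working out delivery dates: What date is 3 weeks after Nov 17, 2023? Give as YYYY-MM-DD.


Start: 2023-11-17
Weeks to add: 3
Convert to days: 3 x 7 = 21 days
Add 21 days to 2023-11-17
Result: 2023-12-08

2023-12-08


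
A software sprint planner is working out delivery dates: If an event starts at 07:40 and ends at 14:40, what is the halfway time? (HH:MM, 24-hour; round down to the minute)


Start time: 07:40 = 460 minutes from midnight
End time: 14:40 = 880 minutes from midnight
Sum: 460 + 880 = 1340
Midpoint: 1340 / 2 = 670 minutes
Convert: 670 / 60 = 11 hours, 10 minutes
Result: 11:10

11:10


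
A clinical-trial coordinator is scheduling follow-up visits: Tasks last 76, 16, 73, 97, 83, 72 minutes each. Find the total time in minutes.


Durations: 76, 16, 73, 97, 83, 72
Running sum: 76
+ 16 = 92
+ 73 = 165
+ 97 = 262
+ 83 = 345
+ 72 = 417
Total duration: 417 minutes
That is 6 hours and 57 minutes

417


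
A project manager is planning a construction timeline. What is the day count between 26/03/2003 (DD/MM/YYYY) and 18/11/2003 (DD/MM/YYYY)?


Start date: 2003-03-26
End date: 2003-11-18
Mar 2003: +6 days
Apr 2003: +30 days
May 2003: +31 days
... (6 more months)
Total: 237 days

237


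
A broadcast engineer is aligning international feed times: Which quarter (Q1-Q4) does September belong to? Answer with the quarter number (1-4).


Month: September (month 9)
Q1: January-March (months 1-3)
Q2: April-June (months 4-6)
Q3: July-September (months 7-9)
Q4: October-December (months 10-12)
Month 9 falls in Q3

3


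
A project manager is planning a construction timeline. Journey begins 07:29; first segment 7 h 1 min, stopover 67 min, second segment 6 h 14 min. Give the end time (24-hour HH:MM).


Depart: 07:29
Leg 1: +421 min -> 14:30
Layover: +67 min -> 15:37
Leg 2: +374 min -> 21:51
Total travel: 862 minutes = 14h 22m
Arrival: 21:51

21:51


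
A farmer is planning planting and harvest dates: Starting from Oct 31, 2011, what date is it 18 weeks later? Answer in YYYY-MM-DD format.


Start: 2011-10-31
Weeks to add: 18
Convert to days: 18 x 7 = 126 days
Add 126 days to 2011-10-31
Result: 2012-03-05

2012-03-05


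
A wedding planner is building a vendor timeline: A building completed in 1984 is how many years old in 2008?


Birth year: 1984
Current year: 2008
Age = current year - birth year
Age = 2008 - 1984 = 24

24


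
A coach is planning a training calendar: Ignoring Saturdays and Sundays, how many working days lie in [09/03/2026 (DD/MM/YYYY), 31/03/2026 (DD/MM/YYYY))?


Start: 2026-03-09 (Monday)
End (exclusive): 2026-03-31 (Tuesday)
Total calendar days: 22
Full weeks: 22 // 7 = 3 -> 15 weekdays
Remaining 1 days starting on Monday:
  Mon(w) -> 1 weekdays
Total business days: 15 + 1 = 16

16


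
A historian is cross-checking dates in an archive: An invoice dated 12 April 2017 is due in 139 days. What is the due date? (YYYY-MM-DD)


Start: 2017-04-12
Adding 139 days
Days remaining in April: 18
After April: 121 days still to add
May 2017: 31 days, 90 remaining
June 2017: 30 days, 60 remaining
July 2017: 31 days, 29 remaining
August 2017 has 31 days, need 29
Result: 2017-08-29

2017-08-29


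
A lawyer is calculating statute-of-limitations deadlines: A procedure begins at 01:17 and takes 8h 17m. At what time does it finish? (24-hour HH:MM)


Start time: 01:17
Adding: 8 hours 17 minutes
Minutes: 17 + 17 = 34
Hours: 1 + 8 + 0 = 9
Result: 09:34

09:34


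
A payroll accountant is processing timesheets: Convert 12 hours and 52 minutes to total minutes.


Hours: 12
Minutes: 52
Convert hours to minutes: 12 x 60 = 720
Add remaining minutes: 720 + 52 = 772

772


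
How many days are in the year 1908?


Year: 1908
Check leap year rules:
Divisible by 4? Yes
Divisible by 100? No
1908 is a leap year
Days: 366

366


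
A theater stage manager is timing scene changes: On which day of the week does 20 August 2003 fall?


Date: 2003-08-20
January 1, 2003 is a Wednesday
Day of year: 232
Offset from Jan 1: 231 days
231 mod 7 = 0
Result: Wednesday

Wednesday


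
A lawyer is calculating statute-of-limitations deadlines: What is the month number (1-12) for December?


Calendar month order:
11. November
12. December <--
December is month number 12

12


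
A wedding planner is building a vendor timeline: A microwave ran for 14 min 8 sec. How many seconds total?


Minutes: 14
Extra seconds: 8
Seconds per minute: 60
Minutes to seconds: 14 x 60 = 840
Total: 840 + 8 = 848

848


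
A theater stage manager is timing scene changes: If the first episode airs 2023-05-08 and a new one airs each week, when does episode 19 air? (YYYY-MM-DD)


First occurrence: 2023-05-08 (occurrence 1)
Each occurrence is 7 days after the previous.
Occurrence 19 is 18 weeks after the first.
18 weeks = 126 days
2023-05-08 + 126 days = 2023-09-11

2023-09-11


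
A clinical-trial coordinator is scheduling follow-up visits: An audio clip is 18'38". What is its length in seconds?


Minutes: 18
Seconds: 38
Convert minutes to seconds: 18 x 60 = 1080
Add remaining seconds: 1080 + 38 = 1118

1118


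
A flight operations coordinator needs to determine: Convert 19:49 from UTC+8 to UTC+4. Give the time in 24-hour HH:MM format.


Local time: 19:49 at UTC+8 (offset 8h)
Target zone: UTC+4 (offset 4h)
Difference: 4 - (8) = -4 hours
Calculation: 19 + (-4) = 15
Result: 15:49

15:49


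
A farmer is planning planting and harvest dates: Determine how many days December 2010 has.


Month: December
Year: 2010
December is a 31-day month
Total: 31 days

31


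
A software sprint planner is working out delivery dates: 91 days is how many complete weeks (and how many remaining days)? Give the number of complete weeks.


Total days: 91
Days per week: 7
Division: 91 / 7 = 13 remainder 0
Complete weeks: 13
Remaining days: 0

13


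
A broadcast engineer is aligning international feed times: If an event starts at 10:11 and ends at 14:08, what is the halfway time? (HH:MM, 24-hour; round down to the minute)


Start time: 10:11 = 611 minutes from midnight
End time: 14:08 = 848 minutes from midnight
Sum: 611 + 848 = 1459
Midpoint: 1459 / 2 = 729 minutes
Convert: 729 / 60 = 12 hours, 9 minutes
Result: 12:09

12:09


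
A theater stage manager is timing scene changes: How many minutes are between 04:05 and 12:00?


Start time: 04:05 = 245 minutes from midnight
End time: 12:00 = 720 minutes from midnight
Difference: 720 - 245 = 475 minutes
That is 7 hours and 55 minutes

475


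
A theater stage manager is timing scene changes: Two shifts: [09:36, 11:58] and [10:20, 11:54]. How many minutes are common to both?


Interval A: [576, 718] minutes from midnight
Interval B: [620, 714] minutes from midnight
Overlap start = max(576, 620) = 620
Overlap end = min(718, 714) = 714
Overlap = 714 - 620 = 94 minutes

94


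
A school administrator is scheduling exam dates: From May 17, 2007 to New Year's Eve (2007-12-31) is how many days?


Start: May 17, 2007
End: December 31, 2007
Days left in May: 14
June: 30
July: 31
August: 31
September: 30
... plus remaining months
Sum of remaining months: 214
Total: 14 + 214 = 228

228


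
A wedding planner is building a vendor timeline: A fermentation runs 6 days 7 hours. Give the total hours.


Days: 6
Extra hours: 7
Hours per day: 24
Days to hours: 6 x 24 = 144
Total: 144 + 7 = 151

151


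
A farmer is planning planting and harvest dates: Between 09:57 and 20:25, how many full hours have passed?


Start: 09:57
End: 20:25
Hour difference: 20 - 9 = 11 hours
Minute difference: 25 - 57 = -32 minutes
Total minutes: 628
Complete hours: 628 / 60 = 10 (remainder 28)

10


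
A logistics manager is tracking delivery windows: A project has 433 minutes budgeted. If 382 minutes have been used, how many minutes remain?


Total budget: 433 minutes
Time used: 382 minutes
Remaining: 433 - 382 = 51 minutes
Percent used: 88.2%
Percent remaining: 11.8%

51


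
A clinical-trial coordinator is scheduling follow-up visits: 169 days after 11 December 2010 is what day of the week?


Start: 2010-12-11 (Saturday)
Step 1 - find target date: add 169 days
  2010-12-11 + 169 days = 2011-05-29
Step 2 - day of week:
  169 mod 7 = 1
  Saturday + 1 days -> Sunday
Result: Sunday (2011-05-29)

Sunday


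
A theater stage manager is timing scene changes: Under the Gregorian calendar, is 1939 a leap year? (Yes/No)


Year: 1939
Divisible by 4? 1939 / 4 = 484.75 -> No
Not divisible by 4, so NOT a leap year

No


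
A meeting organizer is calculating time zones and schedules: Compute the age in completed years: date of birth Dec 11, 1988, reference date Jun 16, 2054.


Birth: 1988-12-11
Reference: 2054-06-16
Year difference: 2054 - 1988 = 66
Has birthday (12-11) occurred by 06-16? No
Birthday not yet reached this year -> subtract 1
Age in full years: 65

65


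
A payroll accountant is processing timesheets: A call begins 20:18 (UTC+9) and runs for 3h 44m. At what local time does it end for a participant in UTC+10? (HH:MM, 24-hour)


Start: 20:18 in UTC+9
Step 1 - add duration:
  minutes: 18 + 44 = 62 (carry 1h)
  hours: 20 + 3 + 1 = 24
  end in UTC+9: 00:02
Step 2 - convert UTC+9 -> UTC+10:
  offset difference: 10 - (9) = 1 hours
  0 + (1) = 1 -> mod 24 = 1
Result: 01:02 in UTC+10

01:02


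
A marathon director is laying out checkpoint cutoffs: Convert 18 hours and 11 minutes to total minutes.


Hours: 18
Extra minutes: 11
Minutes per hour: 60
Hours to minutes: 18 x 60 = 1080
Total: 1080 + 11 = 1091

1091


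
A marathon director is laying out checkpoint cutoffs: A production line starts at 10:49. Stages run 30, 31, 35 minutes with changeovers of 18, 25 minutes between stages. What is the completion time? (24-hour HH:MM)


Start: 10:49 = 649 min from midnight
  after task 1 (30 min): 11:19
  after break (18 min): 11:37
  after task 2 (31 min): 12:08
  after break (25 min): 12:33
  after task 3 (35 min): 13:08
Total elapsed: 139 minutes
End time: 13:08

13:08


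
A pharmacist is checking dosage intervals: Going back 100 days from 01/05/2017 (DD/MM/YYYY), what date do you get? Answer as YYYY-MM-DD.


Start: 2017-05-01
Subtracting 100 days
Days already passed in May: 1
After going back through May: 99 more days to subtract
April 2017: 30 days, 69 remaining
March 2017: 31 days, 38 remaining
February 2017: 28 days, 10 remaining
January 2017 has 31 days, need 10
Result: 2017-01-21

2017-01-21


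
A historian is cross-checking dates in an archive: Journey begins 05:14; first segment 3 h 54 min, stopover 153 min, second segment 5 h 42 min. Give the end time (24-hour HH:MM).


Depart: 05:14
Leg 1: +234 min -> 09:08
Layover: +153 min -> 11:41
Leg 2: +342 min -> 17:23
Total travel: 729 minutes = 12h 9m
Arrival: 17:23

17:23


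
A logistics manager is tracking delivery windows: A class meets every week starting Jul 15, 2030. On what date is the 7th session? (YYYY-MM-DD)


First occurrence: 2030-07-15 (occurrence 1)
Each occurrence is 7 days after the previous.
Occurrence 7 is 6 weeks after the first.
6 weeks = 42 days
2030-07-15 + 42 days = 2030-08-26

2030-08-26


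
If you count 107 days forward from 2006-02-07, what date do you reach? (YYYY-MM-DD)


Start: 2006-02-07
Adding 107 days
Days remaining in February: 21
After February: 86 days still to add
March 2006: 31 days, 55 remaining
April 2006: 30 days, 25 remaining
May 2006 has 31 days, need 25
Result: 2006-05-25

2006-05-25


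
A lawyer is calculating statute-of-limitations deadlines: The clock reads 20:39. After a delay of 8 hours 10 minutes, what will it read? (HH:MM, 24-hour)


Start time: 20:39
Adding: 8 hours 10 minutes
Minutes: 39 + 10 = 49
Hours: 20 + 8 + 0 = 28
Hour wraparound: 28 mod 24 = 4
Result: 04:49

04:49


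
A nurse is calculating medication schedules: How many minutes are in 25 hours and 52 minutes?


Hours: 25
Minutes: 52
Convert hours to minutes: 25 x 60 = 1500
Add remaining minutes: 1500 + 52 = 1552

1552


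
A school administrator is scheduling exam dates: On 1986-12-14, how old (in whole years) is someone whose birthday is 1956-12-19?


Birth: 1956-12-19
Reference: 1986-12-14
Year difference: 1986 - 1956 = 30
Has birthday (12-19) occurred by 12-14? No
Birthday not yet reached this year -> subtract 1
Age in full years: 29

29


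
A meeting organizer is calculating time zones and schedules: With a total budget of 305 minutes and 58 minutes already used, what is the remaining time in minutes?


Total budget: 305 minutes
Time used: 58 minutes
Remaining: 305 - 58 = 247 minutes
Percent used: 19.0%
Percent remaining: 81.0%

247


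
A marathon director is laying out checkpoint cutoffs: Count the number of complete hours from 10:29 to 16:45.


Start: 10:29
End: 16:45
Hour difference: 16 - 10 = 6 hours
Minute difference: 45 - 29 = 16 minutes
Total minutes: 376
Complete hours: 376 / 60 = 6 (remainder 16)

6


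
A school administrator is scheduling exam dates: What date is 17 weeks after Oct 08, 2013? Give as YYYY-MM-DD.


Start: 2013-10-08
Weeks to add: 17
Convert to days: 17 x 7 = 119 days
Add 119 days to 2013-10-08
Result: 2014-02-04

2014-02-04


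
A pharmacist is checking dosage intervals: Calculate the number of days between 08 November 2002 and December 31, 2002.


Start: November 08, 2002
End: December 31, 2002
Days left in November: 22
December: 31
Sum of remaining months: 31
Total: 22 + 31 = 53

53


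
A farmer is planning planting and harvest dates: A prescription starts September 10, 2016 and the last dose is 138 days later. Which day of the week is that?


Start: 2016-09-10 (Saturday)
Step 1 - find target date: add 138 days
  2016-09-10 + 138 days = 2017-01-26
Step 2 - day of week:
  138 mod 7 = 5
  Saturday + 5 days -> Thursday
Result: Thursday (2017-01-26)

Thursday


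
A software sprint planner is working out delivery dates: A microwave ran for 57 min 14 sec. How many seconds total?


Minutes: 57
Extra seconds: 14
Seconds per minute: 60
Minutes to seconds: 57 x 60 = 3420
Total: 3420 + 14 = 3434

3434
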